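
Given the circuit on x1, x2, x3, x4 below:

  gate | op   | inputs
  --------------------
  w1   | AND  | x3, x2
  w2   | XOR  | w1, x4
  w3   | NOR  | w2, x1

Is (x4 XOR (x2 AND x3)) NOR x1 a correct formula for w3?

Yes

w1 = x3 AND x2
w2 = w1 XOR x4 = (x3 AND x2) XOR x4
w3 = w2 NOR x1 = ((x3 AND x2) XOR x4) NOR x1
At x1=0, x2=0, x3=0, x4=1: circuit gives 0, formula gives 0.
At x1=0, x2=0, x3=0, x4=0: circuit gives 1, formula gives 1.
Agrees on all 16 inputs.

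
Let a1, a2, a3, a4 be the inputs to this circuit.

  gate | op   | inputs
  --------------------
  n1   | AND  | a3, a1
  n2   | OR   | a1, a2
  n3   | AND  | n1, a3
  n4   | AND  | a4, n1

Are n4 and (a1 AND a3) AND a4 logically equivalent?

Yes

n1 = a3 AND a1
n4 = a4 AND n1 = a4 AND (a3 AND a1)
At a1=0, a2=0, a3=0, a4=0: circuit gives 0, formula gives 0.
At a1=1, a2=0, a3=1, a4=1: circuit gives 1, formula gives 1.
Agrees on all 16 inputs.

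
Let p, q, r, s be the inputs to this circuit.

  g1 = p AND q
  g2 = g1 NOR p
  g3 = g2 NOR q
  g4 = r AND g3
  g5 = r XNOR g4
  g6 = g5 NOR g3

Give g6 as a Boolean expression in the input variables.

g1 = p AND q
g2 = g1 NOR p = (p AND q) NOR p
g3 = g2 NOR q = ((p AND q) NOR p) NOR q
g4 = r AND g3 = r AND (((p AND q) NOR p) NOR q)
g5 = r XNOR g4 = r XNOR (r AND (((p AND q) NOR p) NOR q))
g6 = g5 NOR g3 = (r XNOR (r AND (((p AND q) NOR p) NOR q))) NOR (((p AND q) NOR p) NOR q)

(r XNOR (r AND (((p AND q) NOR p) NOR q))) NOR (((p AND q) NOR p) NOR q)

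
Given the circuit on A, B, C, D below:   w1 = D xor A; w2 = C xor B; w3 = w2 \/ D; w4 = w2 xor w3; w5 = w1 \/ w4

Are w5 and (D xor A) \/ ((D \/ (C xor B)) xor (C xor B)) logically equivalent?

Yes

w1 = D xor A
w2 = C xor B
w3 = w2 \/ D = (C xor B) \/ D
w4 = w2 xor w3 = (C xor B) xor ((C xor B) \/ D)
w5 = w1 \/ w4 = (D xor A) \/ ((C xor B) xor ((C xor B) \/ D))
At A=0, B=0, C=0, D=0: circuit gives 0, formula gives 0.
At A=0, B=0, C=0, D=1: circuit gives 1, formula gives 1.
Agrees on all 16 inputs.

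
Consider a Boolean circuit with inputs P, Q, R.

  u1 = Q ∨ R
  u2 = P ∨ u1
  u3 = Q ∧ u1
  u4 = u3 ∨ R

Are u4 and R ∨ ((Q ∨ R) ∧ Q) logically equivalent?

Yes

u1 = Q ∨ R
u3 = Q ∧ u1 = Q ∧ (Q ∨ R)
u4 = u3 ∨ R = (Q ∧ (Q ∨ R)) ∨ R
At P=0, Q=0, R=0: circuit gives 0, formula gives 0.
At P=0, Q=0, R=1: circuit gives 1, formula gives 1.
Agrees on all 8 inputs.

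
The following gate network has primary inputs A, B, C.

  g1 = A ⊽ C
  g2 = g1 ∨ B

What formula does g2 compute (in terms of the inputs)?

(A ⊽ C) ∨ B

g1 = A ⊽ C
g2 = g1 ∨ B = (A ⊽ C) ∨ B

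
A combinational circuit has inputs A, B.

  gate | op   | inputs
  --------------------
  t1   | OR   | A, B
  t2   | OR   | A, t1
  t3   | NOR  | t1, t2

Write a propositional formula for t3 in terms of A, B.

t1 = A OR B
t2 = A OR t1 = A OR (A OR B)
t3 = t1 NOR t2 = (A OR B) NOR (A OR (A OR B))

(A OR B) NOR (A OR (A OR B))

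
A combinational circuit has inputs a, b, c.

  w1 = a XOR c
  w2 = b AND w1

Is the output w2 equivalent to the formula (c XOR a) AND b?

w1 = a XOR c
w2 = b AND w1 = b AND (a XOR c)
At a=0, b=0, c=0: circuit gives 0, formula gives 0.
At a=0, b=1, c=1: circuit gives 1, formula gives 1.
Agrees on all 8 inputs.

Yes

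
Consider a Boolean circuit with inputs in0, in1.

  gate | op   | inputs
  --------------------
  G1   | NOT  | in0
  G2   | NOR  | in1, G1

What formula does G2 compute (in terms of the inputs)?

G1 = NOT in0
G2 = in1 NOR G1 = in1 NOR NOT in0

in1 NOR NOT in0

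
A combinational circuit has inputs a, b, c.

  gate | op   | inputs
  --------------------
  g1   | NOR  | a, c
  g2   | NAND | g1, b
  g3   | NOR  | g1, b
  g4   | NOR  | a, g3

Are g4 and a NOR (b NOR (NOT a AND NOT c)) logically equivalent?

Yes

g1 = a NOR c
g3 = g1 NOR b = (a NOR c) NOR b
g4 = a NOR g3 = a NOR ((a NOR c) NOR b)
At a=0, b=0, c=1: circuit gives 0, formula gives 0.
At a=0, b=0, c=0: circuit gives 1, formula gives 1.
Agrees on all 8 inputs.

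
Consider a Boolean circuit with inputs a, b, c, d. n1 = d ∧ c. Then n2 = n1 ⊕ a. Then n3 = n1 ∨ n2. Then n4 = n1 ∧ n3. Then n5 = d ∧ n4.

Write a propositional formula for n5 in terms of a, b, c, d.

d ∧ ((d ∧ c) ∧ ((d ∧ c) ∨ ((d ∧ c) ⊕ a)))

n1 = d ∧ c
n2 = n1 ⊕ a = (d ∧ c) ⊕ a
n3 = n1 ∨ n2 = (d ∧ c) ∨ ((d ∧ c) ⊕ a)
n4 = n1 ∧ n3 = (d ∧ c) ∧ ((d ∧ c) ∨ ((d ∧ c) ⊕ a))
n5 = d ∧ n4 = d ∧ ((d ∧ c) ∧ ((d ∧ c) ∨ ((d ∧ c) ⊕ a)))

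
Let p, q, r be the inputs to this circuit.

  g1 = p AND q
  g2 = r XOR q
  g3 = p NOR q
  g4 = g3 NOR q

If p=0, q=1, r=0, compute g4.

g3 = 0 NOR 1 = 0
g4 = 0 NOR 1 = 0

0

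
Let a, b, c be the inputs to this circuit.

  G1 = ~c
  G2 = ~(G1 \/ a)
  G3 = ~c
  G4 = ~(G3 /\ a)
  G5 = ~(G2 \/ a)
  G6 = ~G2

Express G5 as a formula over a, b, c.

G1 = ~c
G2 = ~(G1 \/ a) = ~(~c \/ a)
G5 = ~(G2 \/ a) = ~((~(~c \/ a)) \/ a)

~((~(~c \/ a)) \/ a)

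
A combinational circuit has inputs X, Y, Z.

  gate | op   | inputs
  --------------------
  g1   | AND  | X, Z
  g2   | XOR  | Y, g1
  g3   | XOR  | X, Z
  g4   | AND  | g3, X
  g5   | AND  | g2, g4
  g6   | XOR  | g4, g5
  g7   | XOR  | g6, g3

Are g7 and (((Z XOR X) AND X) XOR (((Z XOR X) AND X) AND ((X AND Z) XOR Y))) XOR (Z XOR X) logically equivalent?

Yes

g1 = X AND Z
g2 = Y XOR g1 = Y XOR (X AND Z)
g3 = X XOR Z
g4 = g3 AND X = (X XOR Z) AND X
g5 = g2 AND g4 = (Y XOR (X AND Z)) AND ((X XOR Z) AND X)
g6 = g4 XOR g5 = ((X XOR Z) AND X) XOR ((Y XOR (X AND Z)) AND ((X XOR Z) AND X))
g7 = g6 XOR g3 = (((X XOR Z) AND X) XOR ((Y XOR (X AND Z)) AND ((X XOR Z) AND X))) XOR (X XOR Z)
At X=0, Y=0, Z=0: circuit gives 0, formula gives 0.
At X=0, Y=0, Z=1: circuit gives 1, formula gives 1.
Agrees on all 8 inputs.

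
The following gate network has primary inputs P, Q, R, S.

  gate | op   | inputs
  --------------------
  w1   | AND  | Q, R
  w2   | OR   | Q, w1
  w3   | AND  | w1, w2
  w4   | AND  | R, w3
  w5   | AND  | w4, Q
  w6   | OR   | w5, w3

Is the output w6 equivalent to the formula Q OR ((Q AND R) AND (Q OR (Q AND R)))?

w1 = Q AND R
w2 = Q OR w1 = Q OR (Q AND R)
w3 = w1 AND w2 = (Q AND R) AND (Q OR (Q AND R))
w4 = R AND w3 = R AND ((Q AND R) AND (Q OR (Q AND R)))
w5 = w4 AND Q = (R AND ((Q AND R) AND (Q OR (Q AND R)))) AND Q
w6 = w5 OR w3 = ((R AND ((Q AND R) AND (Q OR (Q AND R)))) AND Q) OR ((Q AND R) AND (Q OR (Q AND R)))
At P=0, Q=1, R=0, S=0: circuit gives 0, formula gives 1.

No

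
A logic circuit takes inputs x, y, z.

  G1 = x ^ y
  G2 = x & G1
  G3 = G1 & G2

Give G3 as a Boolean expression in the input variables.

(x ^ y) & (x & (x ^ y))

G1 = x ^ y
G2 = x & G1 = x & (x ^ y)
G3 = G1 & G2 = (x ^ y) & (x & (x ^ y))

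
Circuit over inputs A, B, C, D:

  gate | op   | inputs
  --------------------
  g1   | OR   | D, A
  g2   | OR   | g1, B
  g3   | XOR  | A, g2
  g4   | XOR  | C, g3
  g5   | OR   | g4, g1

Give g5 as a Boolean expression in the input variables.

(C XOR (A XOR ((D OR A) OR B))) OR (D OR A)

g1 = D OR A
g2 = g1 OR B = (D OR A) OR B
g3 = A XOR g2 = A XOR ((D OR A) OR B)
g4 = C XOR g3 = C XOR (A XOR ((D OR A) OR B))
g5 = g4 OR g1 = (C XOR (A XOR ((D OR A) OR B))) OR (D OR A)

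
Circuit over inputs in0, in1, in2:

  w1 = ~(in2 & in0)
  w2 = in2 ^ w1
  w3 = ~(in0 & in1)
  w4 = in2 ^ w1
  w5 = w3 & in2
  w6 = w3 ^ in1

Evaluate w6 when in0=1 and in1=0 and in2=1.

1

w3 = ~(1 & 0) = 1
w6 = 1 ^ 0 = 1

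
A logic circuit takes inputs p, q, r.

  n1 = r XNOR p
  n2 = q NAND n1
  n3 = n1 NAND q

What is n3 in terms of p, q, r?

n1 = r XNOR p
n3 = n1 NAND q = (r XNOR p) NAND q

(r XNOR p) NAND q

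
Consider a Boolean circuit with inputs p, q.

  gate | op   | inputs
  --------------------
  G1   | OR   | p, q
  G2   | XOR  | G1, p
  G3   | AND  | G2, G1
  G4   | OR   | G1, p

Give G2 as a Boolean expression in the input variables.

(p OR q) XOR p

G1 = p OR q
G2 = G1 XOR p = (p OR q) XOR p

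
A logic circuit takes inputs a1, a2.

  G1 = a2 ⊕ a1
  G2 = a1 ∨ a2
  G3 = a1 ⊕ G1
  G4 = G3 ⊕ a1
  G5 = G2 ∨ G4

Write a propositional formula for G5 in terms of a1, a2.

G1 = a2 ⊕ a1
G2 = a1 ∨ a2
G3 = a1 ⊕ G1 = a1 ⊕ (a2 ⊕ a1)
G4 = G3 ⊕ a1 = (a1 ⊕ (a2 ⊕ a1)) ⊕ a1
G5 = G2 ∨ G4 = (a1 ∨ a2) ∨ ((a1 ⊕ (a2 ⊕ a1)) ⊕ a1)

(a1 ∨ a2) ∨ ((a1 ⊕ (a2 ⊕ a1)) ⊕ a1)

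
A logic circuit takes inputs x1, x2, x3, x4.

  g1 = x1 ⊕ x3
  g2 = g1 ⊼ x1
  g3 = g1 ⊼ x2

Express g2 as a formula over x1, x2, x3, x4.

(x1 ⊕ x3) ⊼ x1

g1 = x1 ⊕ x3
g2 = g1 ⊼ x1 = (x1 ⊕ x3) ⊼ x1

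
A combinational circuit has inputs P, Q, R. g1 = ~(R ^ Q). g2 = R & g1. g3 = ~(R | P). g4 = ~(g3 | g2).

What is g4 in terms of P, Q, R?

g1 = ~(R ^ Q)
g2 = R & g1 = R & (~(R ^ Q))
g3 = ~(R | P)
g4 = ~(g3 | g2) = ~((~(R | P)) | (R & (~(R ^ Q))))

~((~(R | P)) | (R & (~(R ^ Q))))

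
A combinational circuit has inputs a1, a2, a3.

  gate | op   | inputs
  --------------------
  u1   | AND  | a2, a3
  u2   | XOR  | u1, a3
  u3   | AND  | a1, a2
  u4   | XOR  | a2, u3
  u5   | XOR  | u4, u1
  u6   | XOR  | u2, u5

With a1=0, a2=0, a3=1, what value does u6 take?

u1 = 0 AND 1 = 0
u2 = 0 XOR 1 = 1
u3 = 0 AND 0 = 0
u4 = 0 XOR 0 = 0
u5 = 0 XOR 0 = 0
u6 = 1 XOR 0 = 1

1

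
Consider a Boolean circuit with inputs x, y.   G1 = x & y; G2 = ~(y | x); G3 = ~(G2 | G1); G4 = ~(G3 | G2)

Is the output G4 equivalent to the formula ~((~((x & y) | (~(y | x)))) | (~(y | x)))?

Yes

G1 = x & y
G2 = ~(y | x)
G3 = ~(G2 | G1) = ~((~(y | x)) | (x & y))
G4 = ~(G3 | G2) = ~((~((~(y | x)) | (x & y))) | (~(y | x)))
At x=0, y=0: circuit gives 0, formula gives 0.
At x=1, y=1: circuit gives 1, formula gives 1.
Agrees on all 4 inputs.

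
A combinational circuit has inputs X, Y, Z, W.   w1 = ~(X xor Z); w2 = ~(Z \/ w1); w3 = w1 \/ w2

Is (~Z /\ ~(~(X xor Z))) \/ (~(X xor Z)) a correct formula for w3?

w1 = ~(X xor Z)
w2 = ~(Z \/ w1) = ~(Z \/ (~(X xor Z)))
w3 = w1 \/ w2 = (~(X xor Z)) \/ (~(Z \/ (~(X xor Z))))
At X=0, Y=0, Z=1, W=0: circuit gives 0, formula gives 0.
At X=0, Y=0, Z=0, W=0: circuit gives 1, formula gives 1.
Agrees on all 16 inputs.

Yes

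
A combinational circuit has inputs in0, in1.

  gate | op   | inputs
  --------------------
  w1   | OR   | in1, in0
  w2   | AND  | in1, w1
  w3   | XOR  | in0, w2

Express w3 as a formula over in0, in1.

in0 XOR (in1 AND (in1 OR in0))

w1 = in1 OR in0
w2 = in1 AND w1 = in1 AND (in1 OR in0)
w3 = in0 XOR w2 = in0 XOR (in1 AND (in1 OR in0))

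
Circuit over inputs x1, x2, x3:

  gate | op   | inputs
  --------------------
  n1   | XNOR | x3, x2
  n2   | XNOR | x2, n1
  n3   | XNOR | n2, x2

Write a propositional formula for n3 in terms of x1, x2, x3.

(x2 XNOR (x3 XNOR x2)) XNOR x2

n1 = x3 XNOR x2
n2 = x2 XNOR n1 = x2 XNOR (x3 XNOR x2)
n3 = n2 XNOR x2 = (x2 XNOR (x3 XNOR x2)) XNOR x2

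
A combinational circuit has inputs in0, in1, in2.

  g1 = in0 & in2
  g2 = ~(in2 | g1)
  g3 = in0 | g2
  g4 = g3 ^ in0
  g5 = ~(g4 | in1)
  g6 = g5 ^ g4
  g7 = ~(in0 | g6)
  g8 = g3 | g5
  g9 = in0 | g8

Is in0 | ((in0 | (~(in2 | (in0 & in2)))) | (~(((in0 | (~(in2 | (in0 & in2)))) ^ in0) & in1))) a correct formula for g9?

No

g1 = in0 & in2
g2 = ~(in2 | g1) = ~(in2 | (in0 & in2))
g3 = in0 | g2 = in0 | (~(in2 | (in0 & in2)))
g4 = g3 ^ in0 = (in0 | (~(in2 | (in0 & in2)))) ^ in0
g5 = ~(g4 | in1) = ~(((in0 | (~(in2 | (in0 & in2)))) ^ in0) | in1)
g8 = g3 | g5 = (in0 | (~(in2 | (in0 & in2)))) | (~(((in0 | (~(in2 | (in0 & in2)))) ^ in0) | in1))
g9 = in0 | g8 = in0 | ((in0 | (~(in2 | (in0 & in2)))) | (~(((in0 | (~(in2 | (in0 & in2)))) ^ in0) | in1)))
At in0=0, in1=1, in2=1: circuit gives 0, formula gives 1.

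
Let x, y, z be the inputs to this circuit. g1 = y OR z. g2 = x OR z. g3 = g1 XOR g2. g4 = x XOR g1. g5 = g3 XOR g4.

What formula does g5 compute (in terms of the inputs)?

((y OR z) XOR (x OR z)) XOR (x XOR (y OR z))

g1 = y OR z
g2 = x OR z
g3 = g1 XOR g2 = (y OR z) XOR (x OR z)
g4 = x XOR g1 = x XOR (y OR z)
g5 = g3 XOR g4 = ((y OR z) XOR (x OR z)) XOR (x XOR (y OR z))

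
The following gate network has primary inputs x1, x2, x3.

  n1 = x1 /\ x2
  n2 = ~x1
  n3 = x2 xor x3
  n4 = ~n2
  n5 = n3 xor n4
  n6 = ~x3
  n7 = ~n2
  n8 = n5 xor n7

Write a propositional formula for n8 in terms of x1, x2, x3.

((x2 xor x3) xor ~~x1) xor ~~x1

n2 = ~x1
n3 = x2 xor x3
n4 = ~n2 = ~~x1
n5 = n3 xor n4 = (x2 xor x3) xor ~~x1
n7 = ~n2 = ~~x1
n8 = n5 xor n7 = ((x2 xor x3) xor ~~x1) xor ~~x1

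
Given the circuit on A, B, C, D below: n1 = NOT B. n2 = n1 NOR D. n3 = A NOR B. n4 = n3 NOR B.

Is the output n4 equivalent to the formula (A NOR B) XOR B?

No

n3 = A NOR B
n4 = n3 NOR B = (A NOR B) NOR B
At A=0, B=0, C=0, D=0: circuit gives 0, formula gives 1.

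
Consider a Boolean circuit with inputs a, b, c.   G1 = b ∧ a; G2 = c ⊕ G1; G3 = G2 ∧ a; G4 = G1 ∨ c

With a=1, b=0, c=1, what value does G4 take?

1

G1 = 0 ∧ 1 = 0
G4 = 0 ∨ 1 = 1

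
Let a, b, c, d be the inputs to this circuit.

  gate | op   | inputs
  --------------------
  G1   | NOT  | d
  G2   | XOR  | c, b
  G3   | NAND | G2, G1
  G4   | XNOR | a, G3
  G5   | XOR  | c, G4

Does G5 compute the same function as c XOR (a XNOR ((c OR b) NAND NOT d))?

G1 = NOT d
G2 = c XOR b
G3 = G2 NAND G1 = (c XOR b) NAND NOT d
G4 = a XNOR G3 = a XNOR ((c XOR b) NAND NOT d)
G5 = c XOR G4 = c XOR (a XNOR ((c XOR b) NAND NOT d))
At a=0, b=1, c=1, d=0: circuit gives 1, formula gives 0.

No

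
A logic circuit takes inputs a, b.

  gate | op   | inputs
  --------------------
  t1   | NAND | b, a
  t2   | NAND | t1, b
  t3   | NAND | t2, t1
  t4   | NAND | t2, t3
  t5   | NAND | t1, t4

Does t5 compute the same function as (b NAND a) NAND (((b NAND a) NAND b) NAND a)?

t1 = b NAND a
t2 = t1 NAND b = (b NAND a) NAND b
t3 = t2 NAND t1 = ((b NAND a) NAND b) NAND (b NAND a)
t4 = t2 NAND t3 = ((b NAND a) NAND b) NAND (((b NAND a) NAND b) NAND (b NAND a))
t5 = t1 NAND t4 = (b NAND a) NAND (((b NAND a) NAND b) NAND (((b NAND a) NAND b) NAND (b NAND a)))
At a=1, b=0: circuit gives 0, formula gives 1.

No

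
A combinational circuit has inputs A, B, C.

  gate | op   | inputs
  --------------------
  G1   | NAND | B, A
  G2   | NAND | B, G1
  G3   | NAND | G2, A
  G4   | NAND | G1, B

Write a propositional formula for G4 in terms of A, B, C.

(B NAND A) NAND B

G1 = B NAND A
G4 = G1 NAND B = (B NAND A) NAND B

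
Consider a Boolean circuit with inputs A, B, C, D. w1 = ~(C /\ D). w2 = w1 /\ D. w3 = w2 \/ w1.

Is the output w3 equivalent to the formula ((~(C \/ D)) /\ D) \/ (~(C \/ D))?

w1 = ~(C /\ D)
w2 = w1 /\ D = (~(C /\ D)) /\ D
w3 = w2 \/ w1 = ((~(C /\ D)) /\ D) \/ (~(C /\ D))
At A=0, B=0, C=0, D=1: circuit gives 1, formula gives 0.

No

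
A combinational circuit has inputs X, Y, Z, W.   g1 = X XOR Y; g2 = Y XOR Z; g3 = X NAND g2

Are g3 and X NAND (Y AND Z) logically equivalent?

g2 = Y XOR Z
g3 = X NAND g2 = X NAND (Y XOR Z)
At X=1, Y=0, Z=1, W=0: circuit gives 0, formula gives 1.

No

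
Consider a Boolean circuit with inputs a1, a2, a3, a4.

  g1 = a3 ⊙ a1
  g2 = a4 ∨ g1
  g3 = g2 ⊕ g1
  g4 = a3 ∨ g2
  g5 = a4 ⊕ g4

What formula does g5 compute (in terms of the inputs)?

a4 ⊕ (a3 ∨ (a4 ∨ (a3 ⊙ a1)))

g1 = a3 ⊙ a1
g2 = a4 ∨ g1 = a4 ∨ (a3 ⊙ a1)
g4 = a3 ∨ g2 = a3 ∨ (a4 ∨ (a3 ⊙ a1))
g5 = a4 ⊕ g4 = a4 ⊕ (a3 ∨ (a4 ∨ (a3 ⊙ a1)))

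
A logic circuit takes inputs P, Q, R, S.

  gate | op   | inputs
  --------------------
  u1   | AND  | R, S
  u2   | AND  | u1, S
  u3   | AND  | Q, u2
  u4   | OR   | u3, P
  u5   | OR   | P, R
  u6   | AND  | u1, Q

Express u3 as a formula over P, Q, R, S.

u1 = R AND S
u2 = u1 AND S = (R AND S) AND S
u3 = Q AND u2 = Q AND ((R AND S) AND S)

Q AND ((R AND S) AND S)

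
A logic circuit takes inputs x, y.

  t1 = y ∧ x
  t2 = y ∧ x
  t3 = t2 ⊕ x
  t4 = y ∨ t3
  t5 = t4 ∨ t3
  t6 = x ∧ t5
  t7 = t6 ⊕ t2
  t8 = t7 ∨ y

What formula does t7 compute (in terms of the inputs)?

(x ∧ ((y ∨ ((y ∧ x) ⊕ x)) ∨ ((y ∧ x) ⊕ x))) ⊕ (y ∧ x)

t2 = y ∧ x
t3 = t2 ⊕ x = (y ∧ x) ⊕ x
t4 = y ∨ t3 = y ∨ ((y ∧ x) ⊕ x)
t5 = t4 ∨ t3 = (y ∨ ((y ∧ x) ⊕ x)) ∨ ((y ∧ x) ⊕ x)
t6 = x ∧ t5 = x ∧ ((y ∨ ((y ∧ x) ⊕ x)) ∨ ((y ∧ x) ⊕ x))
t7 = t6 ⊕ t2 = (x ∧ ((y ∨ ((y ∧ x) ⊕ x)) ∨ ((y ∧ x) ⊕ x))) ⊕ (y ∧ x)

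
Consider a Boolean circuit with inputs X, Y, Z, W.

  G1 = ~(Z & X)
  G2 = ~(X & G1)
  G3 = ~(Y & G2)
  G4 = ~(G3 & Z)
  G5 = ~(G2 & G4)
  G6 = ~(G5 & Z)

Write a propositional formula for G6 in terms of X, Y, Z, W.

~((~((~(X & (~(Z & X)))) & (~((~(Y & (~(X & (~(Z & X)))))) & Z)))) & Z)

G1 = ~(Z & X)
G2 = ~(X & G1) = ~(X & (~(Z & X)))
G3 = ~(Y & G2) = ~(Y & (~(X & (~(Z & X)))))
G4 = ~(G3 & Z) = ~((~(Y & (~(X & (~(Z & X)))))) & Z)
G5 = ~(G2 & G4) = ~((~(X & (~(Z & X)))) & (~((~(Y & (~(X & (~(Z & X)))))) & Z)))
G6 = ~(G5 & Z) = ~((~((~(X & (~(Z & X)))) & (~((~(Y & (~(X & (~(Z & X)))))) & Z)))) & Z)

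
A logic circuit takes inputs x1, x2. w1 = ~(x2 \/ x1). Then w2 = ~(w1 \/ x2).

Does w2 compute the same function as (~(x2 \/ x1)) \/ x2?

w1 = ~(x2 \/ x1)
w2 = ~(w1 \/ x2) = ~((~(x2 \/ x1)) \/ x2)
At x1=0, x2=0: circuit gives 0, formula gives 1.

No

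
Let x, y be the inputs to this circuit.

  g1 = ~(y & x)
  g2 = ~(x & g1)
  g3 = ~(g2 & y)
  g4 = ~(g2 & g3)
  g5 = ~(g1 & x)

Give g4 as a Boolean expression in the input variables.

~((~(x & (~(y & x)))) & (~((~(x & (~(y & x)))) & y)))

g1 = ~(y & x)
g2 = ~(x & g1) = ~(x & (~(y & x)))
g3 = ~(g2 & y) = ~((~(x & (~(y & x)))) & y)
g4 = ~(g2 & g3) = ~((~(x & (~(y & x)))) & (~((~(x & (~(y & x)))) & y)))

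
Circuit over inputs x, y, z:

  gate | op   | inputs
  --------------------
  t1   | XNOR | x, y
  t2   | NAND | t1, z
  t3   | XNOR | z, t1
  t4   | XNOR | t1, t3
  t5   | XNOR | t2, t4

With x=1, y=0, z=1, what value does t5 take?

t1 = 1 XNOR 0 = 0
t2 = 0 NAND 1 = 1
t3 = 1 XNOR 0 = 0
t4 = 0 XNOR 0 = 1
t5 = 1 XNOR 1 = 1

1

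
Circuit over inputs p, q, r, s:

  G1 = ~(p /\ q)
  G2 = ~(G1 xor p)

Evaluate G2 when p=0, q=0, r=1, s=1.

G1 = ~(0 /\ 0) = 1
G2 = ~(1 xor 0) = 0

0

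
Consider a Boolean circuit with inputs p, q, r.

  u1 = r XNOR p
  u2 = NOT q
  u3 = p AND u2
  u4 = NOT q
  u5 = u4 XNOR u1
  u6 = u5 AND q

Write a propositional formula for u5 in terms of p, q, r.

NOT q XNOR (r XNOR p)

u1 = r XNOR p
u4 = NOT q
u5 = u4 XNOR u1 = NOT q XNOR (r XNOR p)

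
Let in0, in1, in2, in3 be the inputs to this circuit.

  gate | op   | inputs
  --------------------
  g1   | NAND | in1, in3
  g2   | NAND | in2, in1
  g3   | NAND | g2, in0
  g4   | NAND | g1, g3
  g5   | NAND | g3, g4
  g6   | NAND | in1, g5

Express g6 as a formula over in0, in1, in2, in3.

in1 NAND (((in2 NAND in1) NAND in0) NAND ((in1 NAND in3) NAND ((in2 NAND in1) NAND in0)))

g1 = in1 NAND in3
g2 = in2 NAND in1
g3 = g2 NAND in0 = (in2 NAND in1) NAND in0
g4 = g1 NAND g3 = (in1 NAND in3) NAND ((in2 NAND in1) NAND in0)
g5 = g3 NAND g4 = ((in2 NAND in1) NAND in0) NAND ((in1 NAND in3) NAND ((in2 NAND in1) NAND in0))
g6 = in1 NAND g5 = in1 NAND (((in2 NAND in1) NAND in0) NAND ((in1 NAND in3) NAND ((in2 NAND in1) NAND in0)))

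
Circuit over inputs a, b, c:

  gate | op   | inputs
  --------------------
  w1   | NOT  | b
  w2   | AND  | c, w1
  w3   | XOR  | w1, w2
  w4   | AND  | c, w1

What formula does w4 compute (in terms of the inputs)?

w1 = NOT b
w4 = c AND w1 = c AND NOT b

c AND NOT b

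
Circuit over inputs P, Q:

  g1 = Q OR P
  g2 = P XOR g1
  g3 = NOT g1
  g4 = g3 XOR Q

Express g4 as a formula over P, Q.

g1 = Q OR P
g3 = NOT g1 = NOT (Q OR P)
g4 = g3 XOR Q = NOT (Q OR P) XOR Q

NOT (Q OR P) XOR Q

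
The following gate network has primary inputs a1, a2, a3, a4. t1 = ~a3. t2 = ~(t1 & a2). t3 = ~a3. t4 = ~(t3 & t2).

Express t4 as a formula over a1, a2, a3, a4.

t1 = ~a3
t2 = ~(t1 & a2) = ~(~a3 & a2)
t3 = ~a3
t4 = ~(t3 & t2) = ~(~a3 & (~(~a3 & a2)))

~(~a3 & (~(~a3 & a2)))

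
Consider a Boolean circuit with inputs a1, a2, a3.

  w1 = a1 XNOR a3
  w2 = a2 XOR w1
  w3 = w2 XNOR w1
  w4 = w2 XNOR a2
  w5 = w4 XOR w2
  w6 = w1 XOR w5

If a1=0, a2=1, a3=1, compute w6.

0

w1 = 0 XNOR 1 = 0
w2 = 1 XOR 0 = 1
w4 = 1 XNOR 1 = 1
w5 = 1 XOR 1 = 0
w6 = 0 XOR 0 = 0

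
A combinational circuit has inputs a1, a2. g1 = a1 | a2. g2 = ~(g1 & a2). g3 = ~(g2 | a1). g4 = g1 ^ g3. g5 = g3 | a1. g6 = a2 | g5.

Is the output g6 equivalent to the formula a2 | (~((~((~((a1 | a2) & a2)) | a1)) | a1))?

g1 = a1 | a2
g2 = ~(g1 & a2) = ~((a1 | a2) & a2)
g3 = ~(g2 | a1) = ~((~((a1 | a2) & a2)) | a1)
g5 = g3 | a1 = (~((~((a1 | a2) & a2)) | a1)) | a1
g6 = a2 | g5 = a2 | ((~((~((a1 | a2) & a2)) | a1)) | a1)
At a1=0, a2=0: circuit gives 0, formula gives 1.

No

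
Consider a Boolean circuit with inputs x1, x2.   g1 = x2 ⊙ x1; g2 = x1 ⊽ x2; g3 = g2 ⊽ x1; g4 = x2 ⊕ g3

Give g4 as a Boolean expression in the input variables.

x2 ⊕ ((x1 ⊽ x2) ⊽ x1)

g2 = x1 ⊽ x2
g3 = g2 ⊽ x1 = (x1 ⊽ x2) ⊽ x1
g4 = x2 ⊕ g3 = x2 ⊕ ((x1 ⊽ x2) ⊽ x1)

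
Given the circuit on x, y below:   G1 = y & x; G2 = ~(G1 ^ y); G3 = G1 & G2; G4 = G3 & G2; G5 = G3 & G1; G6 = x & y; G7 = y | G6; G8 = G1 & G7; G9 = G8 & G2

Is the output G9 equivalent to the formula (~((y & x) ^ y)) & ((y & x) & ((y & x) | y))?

G1 = y & x
G2 = ~(G1 ^ y) = ~((y & x) ^ y)
G6 = x & y
G7 = y | G6 = y | (x & y)
G8 = G1 & G7 = (y & x) & (y | (x & y))
G9 = G8 & G2 = ((y & x) & (y | (x & y))) & (~((y & x) ^ y))
At x=0, y=0: circuit gives 0, formula gives 0.
At x=1, y=1: circuit gives 1, formula gives 1.
Agrees on all 4 inputs.

Yes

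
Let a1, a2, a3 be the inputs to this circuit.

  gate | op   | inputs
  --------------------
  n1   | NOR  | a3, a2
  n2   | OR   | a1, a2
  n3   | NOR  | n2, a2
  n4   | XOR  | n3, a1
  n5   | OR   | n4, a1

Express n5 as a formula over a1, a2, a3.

n2 = a1 OR a2
n3 = n2 NOR a2 = (a1 OR a2) NOR a2
n4 = n3 XOR a1 = ((a1 OR a2) NOR a2) XOR a1
n5 = n4 OR a1 = (((a1 OR a2) NOR a2) XOR a1) OR a1

(((a1 OR a2) NOR a2) XOR a1) OR a1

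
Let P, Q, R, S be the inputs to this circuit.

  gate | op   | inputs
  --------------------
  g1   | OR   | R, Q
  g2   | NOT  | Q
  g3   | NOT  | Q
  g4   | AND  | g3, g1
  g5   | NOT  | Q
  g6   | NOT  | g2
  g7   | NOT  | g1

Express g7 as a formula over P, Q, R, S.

g1 = R OR Q
g7 = NOT g1 = NOT (R OR Q)

NOT (R OR Q)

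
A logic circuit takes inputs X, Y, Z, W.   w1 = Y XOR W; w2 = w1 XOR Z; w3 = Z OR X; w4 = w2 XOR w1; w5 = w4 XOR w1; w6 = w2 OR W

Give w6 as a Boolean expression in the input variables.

w1 = Y XOR W
w2 = w1 XOR Z = (Y XOR W) XOR Z
w6 = w2 OR W = ((Y XOR W) XOR Z) OR W

((Y XOR W) XOR Z) OR W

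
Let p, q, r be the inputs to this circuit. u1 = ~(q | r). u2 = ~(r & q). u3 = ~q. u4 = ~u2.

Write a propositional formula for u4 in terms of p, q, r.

~(~(r & q))

u2 = ~(r & q)
u4 = ~u2 = ~(~(r & q))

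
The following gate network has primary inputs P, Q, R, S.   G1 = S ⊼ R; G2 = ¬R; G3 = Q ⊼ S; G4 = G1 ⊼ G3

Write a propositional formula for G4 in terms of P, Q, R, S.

G1 = S ⊼ R
G3 = Q ⊼ S
G4 = G1 ⊼ G3 = (S ⊼ R) ⊼ (Q ⊼ S)

(S ⊼ R) ⊼ (Q ⊼ S)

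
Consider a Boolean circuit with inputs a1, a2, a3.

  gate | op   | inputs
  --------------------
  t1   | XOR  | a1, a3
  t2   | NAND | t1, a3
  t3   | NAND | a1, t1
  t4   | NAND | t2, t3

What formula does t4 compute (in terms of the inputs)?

t1 = a1 XOR a3
t2 = t1 NAND a3 = (a1 XOR a3) NAND a3
t3 = a1 NAND t1 = a1 NAND (a1 XOR a3)
t4 = t2 NAND t3 = ((a1 XOR a3) NAND a3) NAND (a1 NAND (a1 XOR a3))

((a1 XOR a3) NAND a3) NAND (a1 NAND (a1 XOR a3))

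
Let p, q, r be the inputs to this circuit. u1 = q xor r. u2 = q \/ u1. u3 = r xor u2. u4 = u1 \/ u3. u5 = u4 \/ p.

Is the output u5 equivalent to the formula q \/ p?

u1 = q xor r
u2 = q \/ u1 = q \/ (q xor r)
u3 = r xor u2 = r xor (q \/ (q xor r))
u4 = u1 \/ u3 = (q xor r) \/ (r xor (q \/ (q xor r)))
u5 = u4 \/ p = ((q xor r) \/ (r xor (q \/ (q xor r)))) \/ p
At p=0, q=0, r=1: circuit gives 1, formula gives 0.

No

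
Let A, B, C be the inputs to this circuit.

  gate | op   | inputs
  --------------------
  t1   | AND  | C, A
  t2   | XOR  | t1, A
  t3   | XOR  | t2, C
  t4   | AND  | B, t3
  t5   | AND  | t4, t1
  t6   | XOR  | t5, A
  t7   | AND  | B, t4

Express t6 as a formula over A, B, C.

t1 = C AND A
t2 = t1 XOR A = (C AND A) XOR A
t3 = t2 XOR C = ((C AND A) XOR A) XOR C
t4 = B AND t3 = B AND (((C AND A) XOR A) XOR C)
t5 = t4 AND t1 = (B AND (((C AND A) XOR A) XOR C)) AND (C AND A)
t6 = t5 XOR A = ((B AND (((C AND A) XOR A) XOR C)) AND (C AND A)) XOR A

((B AND (((C AND A) XOR A) XOR C)) AND (C AND A)) XOR A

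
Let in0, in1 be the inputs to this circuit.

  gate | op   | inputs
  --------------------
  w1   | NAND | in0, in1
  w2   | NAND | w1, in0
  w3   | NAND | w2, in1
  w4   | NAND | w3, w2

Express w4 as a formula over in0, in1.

(((in0 NAND in1) NAND in0) NAND in1) NAND ((in0 NAND in1) NAND in0)

w1 = in0 NAND in1
w2 = w1 NAND in0 = (in0 NAND in1) NAND in0
w3 = w2 NAND in1 = ((in0 NAND in1) NAND in0) NAND in1
w4 = w3 NAND w2 = (((in0 NAND in1) NAND in0) NAND in1) NAND ((in0 NAND in1) NAND in0)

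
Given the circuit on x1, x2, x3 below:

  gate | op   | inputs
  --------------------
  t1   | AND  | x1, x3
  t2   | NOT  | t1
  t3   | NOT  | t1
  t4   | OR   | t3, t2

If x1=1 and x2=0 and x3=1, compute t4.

0

t1 = 1 AND 1 = 1
t2 = NOT 1 = 0
t3 = NOT 1 = 0
t4 = 0 OR 0 = 0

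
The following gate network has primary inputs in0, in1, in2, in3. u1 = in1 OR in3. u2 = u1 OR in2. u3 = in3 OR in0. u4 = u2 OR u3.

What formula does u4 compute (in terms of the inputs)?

u1 = in1 OR in3
u2 = u1 OR in2 = (in1 OR in3) OR in2
u3 = in3 OR in0
u4 = u2 OR u3 = ((in1 OR in3) OR in2) OR (in3 OR in0)

((in1 OR in3) OR in2) OR (in3 OR in0)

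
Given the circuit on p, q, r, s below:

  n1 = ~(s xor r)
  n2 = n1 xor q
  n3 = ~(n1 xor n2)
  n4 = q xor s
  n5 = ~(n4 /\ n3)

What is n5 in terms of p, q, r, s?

~((q xor s) /\ (~((~(s xor r)) xor ((~(s xor r)) xor q))))

n1 = ~(s xor r)
n2 = n1 xor q = (~(s xor r)) xor q
n3 = ~(n1 xor n2) = ~((~(s xor r)) xor ((~(s xor r)) xor q))
n4 = q xor s
n5 = ~(n4 /\ n3) = ~((q xor s) /\ (~((~(s xor r)) xor ((~(s xor r)) xor q))))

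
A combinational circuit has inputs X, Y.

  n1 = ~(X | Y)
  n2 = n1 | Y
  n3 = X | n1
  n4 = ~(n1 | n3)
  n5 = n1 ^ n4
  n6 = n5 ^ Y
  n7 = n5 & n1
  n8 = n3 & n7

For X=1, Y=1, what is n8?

n1 = ~(1 | 1) = 0
n3 = 1 | 0 = 1
n4 = ~(0 | 1) = 0
n5 = 0 ^ 0 = 0
n7 = 0 & 0 = 0
n8 = 1 & 0 = 0

0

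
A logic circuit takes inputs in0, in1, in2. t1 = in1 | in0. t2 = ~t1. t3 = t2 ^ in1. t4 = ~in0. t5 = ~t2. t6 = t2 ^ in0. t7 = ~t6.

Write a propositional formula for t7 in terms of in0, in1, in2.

~(~(in1 | in0) ^ in0)

t1 = in1 | in0
t2 = ~t1 = ~(in1 | in0)
t6 = t2 ^ in0 = ~(in1 | in0) ^ in0
t7 = ~t6 = ~(~(in1 | in0) ^ in0)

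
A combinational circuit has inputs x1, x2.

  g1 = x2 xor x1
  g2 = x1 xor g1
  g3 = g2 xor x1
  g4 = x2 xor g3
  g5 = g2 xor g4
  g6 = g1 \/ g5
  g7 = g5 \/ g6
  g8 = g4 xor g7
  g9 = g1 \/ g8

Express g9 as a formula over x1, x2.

g1 = x2 xor x1
g2 = x1 xor g1 = x1 xor (x2 xor x1)
g3 = g2 xor x1 = (x1 xor (x2 xor x1)) xor x1
g4 = x2 xor g3 = x2 xor ((x1 xor (x2 xor x1)) xor x1)
g5 = g2 xor g4 = (x1 xor (x2 xor x1)) xor (x2 xor ((x1 xor (x2 xor x1)) xor x1))
g6 = g1 \/ g5 = (x2 xor x1) \/ ((x1 xor (x2 xor x1)) xor (x2 xor ((x1 xor (x2 xor x1)) xor x1)))
g7 = g5 \/ g6 = ((x1 xor (x2 xor x1)) xor (x2 xor ((x1 xor (x2 xor x1)) xor x1))) \/ ((x2 xor x1) \/ ((x1 xor (x2 xor x1)) xor (x2 xor ((x1 xor (x2 xor x1)) xor x1))))
g8 = g4 xor g7 = (x2 xor ((x1 xor (x2 xor x1)) xor x1)) xor (((x1 xor (x2 xor x1)) xor (x2 xor ((x1 xor (x2 xor x1)) xor x1))) \/ ((x2 xor x1) \/ ((x1 xor (x2 xor x1)) xor (x2 xor ((x1 xor (x2 xor x1)) xor x1)))))
g9 = g1 \/ g8 = (x2 xor x1) \/ ((x2 xor ((x1 xor (x2 xor x1)) xor x1)) xor (((x1 xor (x2 xor x1)) xor (x2 xor ((x1 xor (x2 xor x1)) xor x1))) \/ ((x2 xor x1) \/ ((x1 xor (x2 xor x1)) xor (x2 xor ((x1 xor (x2 xor x1)) xor x1))))))

(x2 xor x1) \/ ((x2 xor ((x1 xor (x2 xor x1)) xor x1)) xor (((x1 xor (x2 xor x1)) xor (x2 xor ((x1 xor (x2 xor x1)) xor x1))) \/ ((x2 xor x1) \/ ((x1 xor (x2 xor x1)) xor (x2 xor ((x1 xor (x2 xor x1)) xor x1))))))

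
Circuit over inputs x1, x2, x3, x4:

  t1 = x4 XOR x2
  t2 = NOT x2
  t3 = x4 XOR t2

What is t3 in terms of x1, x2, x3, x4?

x4 XOR NOT x2

t2 = NOT x2
t3 = x4 XOR t2 = x4 XOR NOT x2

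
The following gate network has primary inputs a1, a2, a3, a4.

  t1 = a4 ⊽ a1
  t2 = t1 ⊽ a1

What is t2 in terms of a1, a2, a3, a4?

t1 = a4 ⊽ a1
t2 = t1 ⊽ a1 = (a4 ⊽ a1) ⊽ a1

(a4 ⊽ a1) ⊽ a1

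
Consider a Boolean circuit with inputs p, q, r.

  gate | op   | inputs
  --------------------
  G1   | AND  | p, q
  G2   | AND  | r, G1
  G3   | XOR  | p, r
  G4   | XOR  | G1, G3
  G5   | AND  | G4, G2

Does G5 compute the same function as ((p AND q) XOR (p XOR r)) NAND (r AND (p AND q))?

No

G1 = p AND q
G2 = r AND G1 = r AND (p AND q)
G3 = p XOR r
G4 = G1 XOR G3 = (p AND q) XOR (p XOR r)
G5 = G4 AND G2 = ((p AND q) XOR (p XOR r)) AND (r AND (p AND q))
At p=0, q=0, r=0: circuit gives 0, formula gives 1.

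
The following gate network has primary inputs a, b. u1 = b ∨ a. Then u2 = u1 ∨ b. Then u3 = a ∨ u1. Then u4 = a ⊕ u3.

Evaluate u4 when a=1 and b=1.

0

u1 = 1 ∨ 1 = 1
u3 = 1 ∨ 1 = 1
u4 = 1 ⊕ 1 = 0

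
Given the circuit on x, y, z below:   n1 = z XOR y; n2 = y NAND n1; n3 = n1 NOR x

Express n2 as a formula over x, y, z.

n1 = z XOR y
n2 = y NAND n1 = y NAND (z XOR y)

y NAND (z XOR y)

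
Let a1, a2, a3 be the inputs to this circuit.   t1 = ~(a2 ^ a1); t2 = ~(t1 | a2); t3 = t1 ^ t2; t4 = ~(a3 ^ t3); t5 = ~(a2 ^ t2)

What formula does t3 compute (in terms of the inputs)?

t1 = ~(a2 ^ a1)
t2 = ~(t1 | a2) = ~((~(a2 ^ a1)) | a2)
t3 = t1 ^ t2 = (~(a2 ^ a1)) ^ (~((~(a2 ^ a1)) | a2))

(~(a2 ^ a1)) ^ (~((~(a2 ^ a1)) | a2))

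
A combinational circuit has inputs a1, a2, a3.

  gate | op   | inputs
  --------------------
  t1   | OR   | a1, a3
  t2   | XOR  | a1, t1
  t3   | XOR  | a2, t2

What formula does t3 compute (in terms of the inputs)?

t1 = a1 OR a3
t2 = a1 XOR t1 = a1 XOR (a1 OR a3)
t3 = a2 XOR t2 = a2 XOR (a1 XOR (a1 OR a3))

a2 XOR (a1 XOR (a1 OR a3))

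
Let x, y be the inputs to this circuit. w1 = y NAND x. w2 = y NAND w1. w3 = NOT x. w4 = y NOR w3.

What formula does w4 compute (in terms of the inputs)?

y NOR NOT x

w3 = NOT x
w4 = y NOR w3 = y NOR NOT x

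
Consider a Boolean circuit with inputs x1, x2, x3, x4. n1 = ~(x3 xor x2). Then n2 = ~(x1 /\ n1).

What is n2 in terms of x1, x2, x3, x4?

n1 = ~(x3 xor x2)
n2 = ~(x1 /\ n1) = ~(x1 /\ (~(x3 xor x2)))

~(x1 /\ (~(x3 xor x2)))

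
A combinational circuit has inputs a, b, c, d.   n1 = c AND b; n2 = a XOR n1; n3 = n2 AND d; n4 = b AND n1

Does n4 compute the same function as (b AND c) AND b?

Yes

n1 = c AND b
n4 = b AND n1 = b AND (c AND b)
At a=0, b=0, c=0, d=0: circuit gives 0, formula gives 0.
At a=0, b=1, c=1, d=0: circuit gives 1, formula gives 1.
Agrees on all 16 inputs.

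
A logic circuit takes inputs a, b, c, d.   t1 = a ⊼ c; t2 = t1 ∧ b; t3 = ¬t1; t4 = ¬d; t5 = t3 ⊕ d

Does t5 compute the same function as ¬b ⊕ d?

No

t1 = a ⊼ c
t3 = ¬t1 = ¬(a ⊼ c)
t5 = t3 ⊕ d = ¬(a ⊼ c) ⊕ d
At a=0, b=0, c=0, d=0: circuit gives 0, formula gives 1.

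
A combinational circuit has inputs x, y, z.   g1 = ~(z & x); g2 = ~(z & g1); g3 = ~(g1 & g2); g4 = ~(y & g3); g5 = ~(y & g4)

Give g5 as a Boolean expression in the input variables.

~(y & (~(y & (~((~(z & x)) & (~(z & (~(z & x)))))))))

g1 = ~(z & x)
g2 = ~(z & g1) = ~(z & (~(z & x)))
g3 = ~(g1 & g2) = ~((~(z & x)) & (~(z & (~(z & x)))))
g4 = ~(y & g3) = ~(y & (~((~(z & x)) & (~(z & (~(z & x)))))))
g5 = ~(y & g4) = ~(y & (~(y & (~((~(z & x)) & (~(z & (~(z & x)))))))))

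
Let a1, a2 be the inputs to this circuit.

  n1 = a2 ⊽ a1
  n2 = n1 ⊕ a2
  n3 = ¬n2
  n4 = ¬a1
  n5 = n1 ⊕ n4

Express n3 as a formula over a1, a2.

¬((a2 ⊽ a1) ⊕ a2)

n1 = a2 ⊽ a1
n2 = n1 ⊕ a2 = (a2 ⊽ a1) ⊕ a2
n3 = ¬n2 = ¬((a2 ⊽ a1) ⊕ a2)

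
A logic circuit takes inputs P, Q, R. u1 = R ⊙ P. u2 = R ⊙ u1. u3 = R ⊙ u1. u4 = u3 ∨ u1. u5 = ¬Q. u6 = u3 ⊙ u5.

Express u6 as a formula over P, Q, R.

u1 = R ⊙ P
u3 = R ⊙ u1 = R ⊙ (R ⊙ P)
u5 = ¬Q
u6 = u3 ⊙ u5 = (R ⊙ (R ⊙ P)) ⊙ ¬Q

(R ⊙ (R ⊙ P)) ⊙ ¬Q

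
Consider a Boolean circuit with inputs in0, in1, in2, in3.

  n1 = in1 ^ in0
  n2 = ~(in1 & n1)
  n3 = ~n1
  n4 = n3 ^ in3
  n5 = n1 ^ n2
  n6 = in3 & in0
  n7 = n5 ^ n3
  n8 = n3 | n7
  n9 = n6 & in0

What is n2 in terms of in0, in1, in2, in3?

n1 = in1 ^ in0
n2 = ~(in1 & n1) = ~(in1 & (in1 ^ in0))

~(in1 & (in1 ^ in0))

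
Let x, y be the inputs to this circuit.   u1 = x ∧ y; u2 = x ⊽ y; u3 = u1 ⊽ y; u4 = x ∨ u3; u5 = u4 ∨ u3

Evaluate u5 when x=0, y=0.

u1 = 0 ∧ 0 = 0
u3 = 0 ⊽ 0 = 1
u4 = 0 ∨ 1 = 1
u5 = 1 ∨ 1 = 1

1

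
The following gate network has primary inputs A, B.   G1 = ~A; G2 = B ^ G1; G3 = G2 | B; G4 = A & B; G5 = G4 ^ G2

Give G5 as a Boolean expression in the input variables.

(A & B) ^ (B ^ ~A)

G1 = ~A
G2 = B ^ G1 = B ^ ~A
G4 = A & B
G5 = G4 ^ G2 = (A & B) ^ (B ^ ~A)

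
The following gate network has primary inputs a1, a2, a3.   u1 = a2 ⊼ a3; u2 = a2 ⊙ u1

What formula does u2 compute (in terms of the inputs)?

u1 = a2 ⊼ a3
u2 = a2 ⊙ u1 = a2 ⊙ (a2 ⊼ a3)

a2 ⊙ (a2 ⊼ a3)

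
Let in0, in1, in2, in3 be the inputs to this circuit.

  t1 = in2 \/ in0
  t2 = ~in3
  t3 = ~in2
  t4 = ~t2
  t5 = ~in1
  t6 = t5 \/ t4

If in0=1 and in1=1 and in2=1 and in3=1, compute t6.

t2 = ~1 = 0
t4 = ~0 = 1
t5 = ~1 = 0
t6 = 0 \/ 1 = 1

1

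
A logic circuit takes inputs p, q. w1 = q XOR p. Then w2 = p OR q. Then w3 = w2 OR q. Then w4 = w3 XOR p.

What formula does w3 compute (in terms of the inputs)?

w2 = p OR q
w3 = w2 OR q = (p OR q) OR q

(p OR q) OR q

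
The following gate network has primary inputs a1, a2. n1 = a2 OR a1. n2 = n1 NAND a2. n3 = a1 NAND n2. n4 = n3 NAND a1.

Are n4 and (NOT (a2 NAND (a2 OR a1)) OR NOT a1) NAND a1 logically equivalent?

n1 = a2 OR a1
n2 = n1 NAND a2 = (a2 OR a1) NAND a2
n3 = a1 NAND n2 = a1 NAND ((a2 OR a1) NAND a2)
n4 = n3 NAND a1 = (a1 NAND ((a2 OR a1) NAND a2)) NAND a1
At a1=1, a2=1: circuit gives 0, formula gives 0.
At a1=0, a2=0: circuit gives 1, formula gives 1.
Agrees on all 4 inputs.

Yes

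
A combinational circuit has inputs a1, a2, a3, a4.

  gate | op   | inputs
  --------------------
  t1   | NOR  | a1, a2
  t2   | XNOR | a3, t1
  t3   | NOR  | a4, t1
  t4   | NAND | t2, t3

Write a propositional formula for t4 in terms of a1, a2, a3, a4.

(a3 XNOR (a1 NOR a2)) NAND (a4 NOR (a1 NOR a2))

t1 = a1 NOR a2
t2 = a3 XNOR t1 = a3 XNOR (a1 NOR a2)
t3 = a4 NOR t1 = a4 NOR (a1 NOR a2)
t4 = t2 NAND t3 = (a3 XNOR (a1 NOR a2)) NAND (a4 NOR (a1 NOR a2))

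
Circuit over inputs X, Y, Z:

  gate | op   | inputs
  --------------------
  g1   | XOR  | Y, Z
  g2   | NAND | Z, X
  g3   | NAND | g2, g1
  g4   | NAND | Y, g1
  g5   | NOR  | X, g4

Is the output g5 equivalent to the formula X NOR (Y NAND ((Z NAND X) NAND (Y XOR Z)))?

g1 = Y XOR Z
g4 = Y NAND g1 = Y NAND (Y XOR Z)
g5 = X NOR g4 = X NOR (Y NAND (Y XOR Z))
At X=0, Y=1, Z=0: circuit gives 1, formula gives 0.

No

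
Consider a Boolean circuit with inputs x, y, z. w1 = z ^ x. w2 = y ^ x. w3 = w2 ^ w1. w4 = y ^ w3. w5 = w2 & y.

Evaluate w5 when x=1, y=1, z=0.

0

w2 = 1 ^ 1 = 0
w5 = 0 & 1 = 0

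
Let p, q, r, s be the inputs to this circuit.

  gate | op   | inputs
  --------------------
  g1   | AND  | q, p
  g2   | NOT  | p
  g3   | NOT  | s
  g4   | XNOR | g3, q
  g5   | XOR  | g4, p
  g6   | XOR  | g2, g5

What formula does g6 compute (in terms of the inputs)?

g2 = NOT p
g3 = NOT s
g4 = g3 XNOR q = NOT s XNOR q
g5 = g4 XOR p = (NOT s XNOR q) XOR p
g6 = g2 XOR g5 = NOT p XOR ((NOT s XNOR q) XOR p)

NOT p XOR ((NOT s XNOR q) XOR p)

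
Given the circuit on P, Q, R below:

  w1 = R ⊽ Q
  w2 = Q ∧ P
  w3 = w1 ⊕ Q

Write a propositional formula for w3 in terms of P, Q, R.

w1 = R ⊽ Q
w3 = w1 ⊕ Q = (R ⊽ Q) ⊕ Q

(R ⊽ Q) ⊕ Q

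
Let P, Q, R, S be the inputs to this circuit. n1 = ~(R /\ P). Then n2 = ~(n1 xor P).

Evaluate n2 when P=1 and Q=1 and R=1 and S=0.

n1 = ~(1 /\ 1) = 0
n2 = ~(0 xor 1) = 0

0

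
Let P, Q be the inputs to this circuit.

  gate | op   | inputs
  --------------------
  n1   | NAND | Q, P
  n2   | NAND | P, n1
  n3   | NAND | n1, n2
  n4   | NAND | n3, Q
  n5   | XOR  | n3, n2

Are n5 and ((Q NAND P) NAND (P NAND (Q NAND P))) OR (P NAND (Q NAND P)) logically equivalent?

No

n1 = Q NAND P
n2 = P NAND n1 = P NAND (Q NAND P)
n3 = n1 NAND n2 = (Q NAND P) NAND (P NAND (Q NAND P))
n5 = n3 XOR n2 = ((Q NAND P) NAND (P NAND (Q NAND P))) XOR (P NAND (Q NAND P))
At P=1, Q=1: circuit gives 0, formula gives 1.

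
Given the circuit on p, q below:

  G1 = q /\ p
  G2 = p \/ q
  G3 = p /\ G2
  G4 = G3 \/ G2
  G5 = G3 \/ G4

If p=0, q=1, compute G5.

1

G2 = 0 \/ 1 = 1
G3 = 0 /\ 1 = 0
G4 = 0 \/ 1 = 1
G5 = 0 \/ 1 = 1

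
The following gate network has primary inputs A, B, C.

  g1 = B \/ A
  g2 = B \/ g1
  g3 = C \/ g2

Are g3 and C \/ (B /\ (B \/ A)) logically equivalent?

No

g1 = B \/ A
g2 = B \/ g1 = B \/ (B \/ A)
g3 = C \/ g2 = C \/ (B \/ (B \/ A))
At A=1, B=0, C=0: circuit gives 1, formula gives 0.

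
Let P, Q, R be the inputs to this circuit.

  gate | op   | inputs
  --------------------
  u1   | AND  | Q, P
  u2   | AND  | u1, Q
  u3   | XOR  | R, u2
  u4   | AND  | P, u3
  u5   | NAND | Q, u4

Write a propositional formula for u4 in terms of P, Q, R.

u1 = Q AND P
u2 = u1 AND Q = (Q AND P) AND Q
u3 = R XOR u2 = R XOR ((Q AND P) AND Q)
u4 = P AND u3 = P AND (R XOR ((Q AND P) AND Q))

P AND (R XOR ((Q AND P) AND Q))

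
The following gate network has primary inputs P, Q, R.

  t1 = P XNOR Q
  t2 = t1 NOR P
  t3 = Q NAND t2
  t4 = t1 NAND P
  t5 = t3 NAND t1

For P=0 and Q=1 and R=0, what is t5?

t1 = 0 XNOR 1 = 0
t2 = 0 NOR 0 = 1
t3 = 1 NAND 1 = 0
t5 = 0 NAND 0 = 1

1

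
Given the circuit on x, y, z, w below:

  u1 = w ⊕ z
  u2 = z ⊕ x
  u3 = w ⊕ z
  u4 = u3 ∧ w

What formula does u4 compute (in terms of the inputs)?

(w ⊕ z) ∧ w

u3 = w ⊕ z
u4 = u3 ∧ w = (w ⊕ z) ∧ w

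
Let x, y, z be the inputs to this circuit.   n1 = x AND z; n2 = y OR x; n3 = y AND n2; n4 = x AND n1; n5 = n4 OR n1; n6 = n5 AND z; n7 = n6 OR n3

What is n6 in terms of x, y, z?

n1 = x AND z
n4 = x AND n1 = x AND (x AND z)
n5 = n4 OR n1 = (x AND (x AND z)) OR (x AND z)
n6 = n5 AND z = ((x AND (x AND z)) OR (x AND z)) AND z

((x AND (x AND z)) OR (x AND z)) AND z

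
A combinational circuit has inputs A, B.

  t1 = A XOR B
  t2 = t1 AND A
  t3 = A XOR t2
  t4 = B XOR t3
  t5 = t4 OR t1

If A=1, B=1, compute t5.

t1 = 1 XOR 1 = 0
t2 = 0 AND 1 = 0
t3 = 1 XOR 0 = 1
t4 = 1 XOR 1 = 0
t5 = 0 OR 0 = 0

0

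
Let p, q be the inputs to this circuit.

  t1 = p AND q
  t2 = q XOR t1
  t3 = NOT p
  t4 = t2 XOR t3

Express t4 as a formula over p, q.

(q XOR (p AND q)) XOR NOT p

t1 = p AND q
t2 = q XOR t1 = q XOR (p AND q)
t3 = NOT p
t4 = t2 XOR t3 = (q XOR (p AND q)) XOR NOT p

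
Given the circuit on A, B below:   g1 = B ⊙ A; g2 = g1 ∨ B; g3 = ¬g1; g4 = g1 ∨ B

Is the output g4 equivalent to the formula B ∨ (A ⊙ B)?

Yes

g1 = B ⊙ A
g4 = g1 ∨ B = (B ⊙ A) ∨ B
At A=1, B=0: circuit gives 0, formula gives 0.
At A=0, B=0: circuit gives 1, formula gives 1.
Agrees on all 4 inputs.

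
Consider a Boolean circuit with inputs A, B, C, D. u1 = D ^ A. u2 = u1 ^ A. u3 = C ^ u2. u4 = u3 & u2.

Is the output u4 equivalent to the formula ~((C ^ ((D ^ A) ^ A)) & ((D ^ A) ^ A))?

u1 = D ^ A
u2 = u1 ^ A = (D ^ A) ^ A
u3 = C ^ u2 = C ^ ((D ^ A) ^ A)
u4 = u3 & u2 = (C ^ ((D ^ A) ^ A)) & ((D ^ A) ^ A)
At A=0, B=0, C=0, D=0: circuit gives 0, formula gives 1.

No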